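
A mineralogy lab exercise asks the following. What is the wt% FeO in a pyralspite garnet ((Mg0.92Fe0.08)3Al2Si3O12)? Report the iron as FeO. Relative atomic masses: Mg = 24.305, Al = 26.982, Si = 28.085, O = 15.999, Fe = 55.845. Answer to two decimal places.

Molar mass of (Mg0.92Fe0.08)3Al2Si3O12 = 2.76×24.305 + 0.24×55.845 + 2×26.982 + 3×28.085 + 12×15.999 = 410.692 g/mol.
Each formula unit contains 0.24 Fe, equivalent to 0.24/1 = 0.2400 mol FeO.
M(FeO) = 1×55.845 + 1×15.999 = 71.844 g/mol.
Mass of FeO per formula unit = 0.2400 × 71.844 = 17.243 g.
FeO wt% = 17.243 / 410.692 × 100 = 4.20%.

4.20 wt%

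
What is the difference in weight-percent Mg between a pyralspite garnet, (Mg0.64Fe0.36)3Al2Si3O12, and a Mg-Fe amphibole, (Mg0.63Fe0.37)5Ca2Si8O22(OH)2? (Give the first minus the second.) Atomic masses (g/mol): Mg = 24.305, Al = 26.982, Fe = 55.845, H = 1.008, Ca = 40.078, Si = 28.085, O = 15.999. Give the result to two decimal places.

1.88 percentage points

First mineral: 46.666 g Mg in 437.185 g formula = 10.67 wt% Mg.
Second mineral: 76.561 g Mg in 870.702 g formula = 8.79 wt% Mg.
10.67% − 8.79% gives a difference of 1.88 percentage points.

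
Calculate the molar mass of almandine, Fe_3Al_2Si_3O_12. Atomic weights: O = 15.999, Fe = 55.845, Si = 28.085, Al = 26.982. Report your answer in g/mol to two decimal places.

The formula mass is the sum 3*55.845 + 2*26.982 + 3*28.085 + 12*15.999.

497.74 g/mol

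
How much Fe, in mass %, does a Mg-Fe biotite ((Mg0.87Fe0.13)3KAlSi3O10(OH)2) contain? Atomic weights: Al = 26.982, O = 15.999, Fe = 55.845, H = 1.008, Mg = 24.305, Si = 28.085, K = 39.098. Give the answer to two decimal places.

Formula mass = 2.61×24.305 + 0.39×55.845 + 1×39.098 + 1×26.982 + 3×28.085 + 12×15.999 + 2×1.008 = 429.555 g/mol, of which 21.780 g is Fe.
So Fe makes up 21.780/429.555 = 0.0507 of the mass, i.e. 5.07%.

5.07 mass %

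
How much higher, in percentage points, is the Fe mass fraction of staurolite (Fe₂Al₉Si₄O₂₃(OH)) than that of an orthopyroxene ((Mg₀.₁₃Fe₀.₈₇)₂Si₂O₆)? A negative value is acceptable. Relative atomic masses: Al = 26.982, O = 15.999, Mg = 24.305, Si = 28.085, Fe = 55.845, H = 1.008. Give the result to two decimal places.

Fe in Fe₂Al₉Si₄O₂₃(OH): molar mass 851.852 g/mol; 2×55.845 = 111.690 g → 13.11 wt%.
Fe in (Mg₀.₁₃Fe₀.₈₇)₂Si₂O₆: molar mass 255.654 g/mol; 1.74×55.845 = 97.170 g → 38.01 wt%.
Difference = 13.11 − 38.01 = -24.90 percentage points.

-24.90 percentage points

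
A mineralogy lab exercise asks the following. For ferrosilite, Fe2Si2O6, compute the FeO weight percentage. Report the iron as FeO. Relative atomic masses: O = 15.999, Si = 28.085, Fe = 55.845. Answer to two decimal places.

54.46 wt%

Molar mass of Fe2Si2O6 = 2*55.845 + 2*28.085 + 6*15.999 = 263.854 g/mol.
Each formula unit contains 2 Fe, equivalent to 2/1 = 2.0000 mol FeO.
M(FeO) = 1×55.845 + 1×15.999 = 71.844 g/mol.
Mass of FeO per formula unit = 2.0000 × 71.844 = 143.688 g.
FeO wt% = 143.688 / 263.854 × 100 = 54.46%.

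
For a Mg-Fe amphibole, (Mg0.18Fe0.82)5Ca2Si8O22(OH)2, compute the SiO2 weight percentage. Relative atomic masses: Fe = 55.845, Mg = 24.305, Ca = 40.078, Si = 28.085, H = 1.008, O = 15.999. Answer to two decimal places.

M((Mg0.18Fe0.82)5Ca2Si8O22(OH)2) = 941.667 g/mol; M(SiO2) = 60.083 g/mol.
Moles SiO2 per formula unit = 8 Si ÷ 1 = 8.0000.
SiO2 fraction = (8.0000 × 60.083) / 941.667 = 480.664/941.667 = 0.5104.

51.04 wt%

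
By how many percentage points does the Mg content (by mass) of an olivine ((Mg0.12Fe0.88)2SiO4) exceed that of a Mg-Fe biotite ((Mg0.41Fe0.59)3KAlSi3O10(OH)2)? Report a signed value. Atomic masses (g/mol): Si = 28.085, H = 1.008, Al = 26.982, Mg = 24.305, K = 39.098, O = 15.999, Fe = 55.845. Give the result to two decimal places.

-3.35 percentage points

M((Mg0.12Fe0.88)2SiO4) = 196.201 g/mol, so wt% Mg = 5.833/196.201 × 100 = 2.97%.
M((Mg0.41Fe0.59)3KAlSi3O10(OH)2) = 473.080 g/mol, so wt% Mg = 29.895/473.080 × 100 = 6.32%.
2.97 − 6.32 = -3.35 pp.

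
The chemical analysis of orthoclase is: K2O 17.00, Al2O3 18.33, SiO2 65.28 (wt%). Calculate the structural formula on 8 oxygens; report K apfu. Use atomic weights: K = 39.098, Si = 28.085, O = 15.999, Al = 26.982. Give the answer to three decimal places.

17.00 wt% K2O ÷ 94.195 g/mol = 0.18048 mol, giving 0.36096 K and 0.18048 O.
18.33 wt% Al2O3 ÷ 101.961 g/mol = 0.17977 mol, giving 0.35954 Al and 0.53931 O.
65.28 wt% SiO2 ÷ 60.083 g/mol = 1.08650 mol, giving 1.08650 Si and 2.17300 O.
Oxygen sums to 2.89279; scaling by 8/2.89279 = 2.76550 puts the formula on 8 O.
K: 0.36096 × 2.76550 = 0.998 atoms per formula unit.

0.998 K apfu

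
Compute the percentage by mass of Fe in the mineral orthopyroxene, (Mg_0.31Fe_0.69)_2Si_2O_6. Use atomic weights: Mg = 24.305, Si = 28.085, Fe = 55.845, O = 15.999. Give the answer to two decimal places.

Formula mass = 0.62*24.305 + 1.38*55.845 + 2*28.085 + 6*15.999 = 244.299 g/mol, of which 77.066 g is Fe.
So Fe makes up 77.066/244.299 = 0.3155 of the mass, i.e. 31.55%.

31.55 wt%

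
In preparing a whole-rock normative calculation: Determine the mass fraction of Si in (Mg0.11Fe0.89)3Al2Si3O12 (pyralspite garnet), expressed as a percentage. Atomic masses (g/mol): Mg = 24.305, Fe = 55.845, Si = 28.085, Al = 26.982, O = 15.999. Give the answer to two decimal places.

Formula mass = 0.33×24.305 + 2.67×55.845 + 2×26.982 + 3×28.085 + 12×15.999 = 487.334 g/mol, of which 84.255 g is Si.
So Si makes up 84.255/487.334 = 0.1729 of the mass, i.e. 17.29%.

17.29 weight percent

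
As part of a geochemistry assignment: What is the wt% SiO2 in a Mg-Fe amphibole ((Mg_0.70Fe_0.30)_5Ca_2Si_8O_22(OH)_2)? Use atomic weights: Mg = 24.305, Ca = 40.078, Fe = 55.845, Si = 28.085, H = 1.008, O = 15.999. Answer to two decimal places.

55.91 wt%

Formula mass = 859.663 g/mol.
8 Si → 8.0000 mol SiO2 per formula unit; M(SiO2) = 60.083, so SiO2 mass = 480.664 g.
480.664/859.663 × 100 = 55.91 wt%.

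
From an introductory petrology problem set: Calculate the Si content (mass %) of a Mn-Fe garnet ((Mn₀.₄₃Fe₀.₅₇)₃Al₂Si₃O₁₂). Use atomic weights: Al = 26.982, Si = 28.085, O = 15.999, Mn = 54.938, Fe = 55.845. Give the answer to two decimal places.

16.97 mass %

Formula mass = 1.29×54.938 + 1.71×55.845 + 2×26.982 + 3×28.085 + 12×15.999 = 496.572 g/mol, of which 84.255 g is Si.
So Si makes up 84.255/496.572 = 0.1697 of the mass, i.e. 16.97%.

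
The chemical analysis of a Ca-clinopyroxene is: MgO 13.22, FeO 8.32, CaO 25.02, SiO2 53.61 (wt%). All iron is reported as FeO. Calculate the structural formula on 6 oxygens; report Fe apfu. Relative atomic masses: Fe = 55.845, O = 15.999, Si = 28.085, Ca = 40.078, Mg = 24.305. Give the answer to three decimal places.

0.260 Fe apfu

MgO: 13.22/40.304 = 0.32801 mol → 0.32801 mol Mg, 0.32801 mol O.
FeO: 8.32/71.844 = 0.11581 mol → 0.11581 mol Fe, 0.11581 mol O.
CaO: 25.02/56.077 = 0.44617 mol → 0.44617 mol Ca, 0.44617 mol O.
SiO2: 53.61/60.083 = 0.89227 mol → 0.89227 mol Si, 1.78454 mol O.
Total oxygen = 2.67453 mol. Normalization factor = 6/2.67453 = 2.24338.
Fe per 6 O = 0.11581 × 2.24338 = 0.260.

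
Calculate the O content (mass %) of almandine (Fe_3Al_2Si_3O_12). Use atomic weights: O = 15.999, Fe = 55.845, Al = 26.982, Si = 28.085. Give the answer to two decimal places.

38.57 mass %

Molar mass of Fe_3Al_2Si_3O_12: 3*55.845 + 2*26.982 + 3*28.085 + 12*15.999 = 497.742 g/mol.
Mass of O per formula unit: 12 × 15.999 = 191.988 g.
Weight fraction O = 191.988 / 497.742 = 0.3857.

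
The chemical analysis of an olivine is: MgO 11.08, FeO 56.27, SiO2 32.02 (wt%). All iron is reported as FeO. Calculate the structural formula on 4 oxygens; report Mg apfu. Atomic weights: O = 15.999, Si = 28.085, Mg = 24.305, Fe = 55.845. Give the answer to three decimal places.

0.518 Mg apfu

MgO: 11.08/40.304 = 0.27491 mol → 0.27491 mol Mg, 0.27491 mol O.
FeO: 56.27/71.844 = 0.78322 mol → 0.78322 mol Fe, 0.78322 mol O.
SiO2: 32.02/60.083 = 0.53293 mol → 0.53293 mol Si, 1.06586 mol O.
Total oxygen = 2.12399 mol. Normalization factor = 4/2.12399 = 1.88325.
Mg per 4 O = 0.27491 × 1.88325 = 0.518.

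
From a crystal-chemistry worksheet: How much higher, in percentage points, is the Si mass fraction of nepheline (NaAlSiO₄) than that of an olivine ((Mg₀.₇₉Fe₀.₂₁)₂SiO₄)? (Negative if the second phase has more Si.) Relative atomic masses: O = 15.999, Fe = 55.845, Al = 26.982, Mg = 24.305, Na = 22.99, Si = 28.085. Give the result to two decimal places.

1.53 percentage points

M(NaAlSiO₄) = 142.053 g/mol, so wt% Si = 28.085/142.053 × 100 = 19.77%.
M((Mg₀.₇₉Fe₀.₂₁)₂SiO₄) = 153.938 g/mol, so wt% Si = 28.085/153.938 × 100 = 18.24%.
19.77 − 18.24 = 1.53 pp.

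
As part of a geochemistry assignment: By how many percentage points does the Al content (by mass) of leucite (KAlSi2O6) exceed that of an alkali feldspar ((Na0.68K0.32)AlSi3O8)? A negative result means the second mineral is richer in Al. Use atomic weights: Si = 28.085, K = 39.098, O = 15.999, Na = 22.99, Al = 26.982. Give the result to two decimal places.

2.27 percentage points

First mineral: 26.982 g Al in 218.244 g formula = 12.36 wt% Al.
Second mineral: 26.982 g Al in 267.374 g formula = 10.09 wt% Al.
12.36% − 10.09% gives a difference of 2.27 percentage points.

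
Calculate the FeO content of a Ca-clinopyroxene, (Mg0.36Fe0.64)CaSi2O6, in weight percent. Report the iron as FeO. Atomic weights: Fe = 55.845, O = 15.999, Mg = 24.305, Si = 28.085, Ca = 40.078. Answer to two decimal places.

M((Mg0.36Fe0.64)CaSi2O6) = 236.733 g/mol; M(FeO) = 71.844 g/mol.
Moles FeO per formula unit = 0.64 Fe ÷ 1 = 0.6400.
FeO fraction = (0.6400 × 71.844) / 236.733 = 45.980/236.733 = 0.1942.

19.42 wt%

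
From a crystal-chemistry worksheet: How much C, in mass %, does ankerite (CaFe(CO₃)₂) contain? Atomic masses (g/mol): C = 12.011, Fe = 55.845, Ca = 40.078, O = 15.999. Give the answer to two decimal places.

11.12 mass %

M(CaFe(CO₃)₂) = 215.939 g/mol.
C contributes 2 × 12.011 = 24.022 g per mole.
24.022/215.939 = 0.1112 → 11.12%.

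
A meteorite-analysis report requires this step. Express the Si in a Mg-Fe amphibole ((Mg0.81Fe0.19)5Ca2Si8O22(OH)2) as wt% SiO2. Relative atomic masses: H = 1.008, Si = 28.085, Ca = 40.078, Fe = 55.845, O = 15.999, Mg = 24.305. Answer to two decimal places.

Formula mass = 842.316 g/mol.
8 Si → 8.0000 mol SiO2 per formula unit; M(SiO2) = 60.083, so SiO2 mass = 480.664 g.
480.664/842.316 × 100 = 57.06 wt%.

57.06 wt%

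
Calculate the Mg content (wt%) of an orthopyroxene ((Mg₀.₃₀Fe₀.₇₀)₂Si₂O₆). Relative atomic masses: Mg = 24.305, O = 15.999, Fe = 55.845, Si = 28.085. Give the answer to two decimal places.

5.95 wt%

M((Mg₀.₃₀Fe₀.₇₀)₂Si₂O₆) = 244.930 g/mol.
Mg contributes 0.60 × 24.305 = 14.583 g per mole.
14.583/244.930 = 0.0595 → 5.95%.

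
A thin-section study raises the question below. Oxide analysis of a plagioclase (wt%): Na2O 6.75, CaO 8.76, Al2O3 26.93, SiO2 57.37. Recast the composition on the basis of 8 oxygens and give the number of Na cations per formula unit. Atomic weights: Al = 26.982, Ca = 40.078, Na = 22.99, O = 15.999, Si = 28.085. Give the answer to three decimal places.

0.587 Na apfu

Na2O (M=61.979): mol = 0.10891; Na = 0.21782, O = 0.10891.
CaO (M=56.077): mol = 0.15621; Ca = 0.15621, O = 0.15621.
Al2O3 (M=101.961): mol = 0.26412; Al = 0.52824, O = 0.79236.
SiO2 (M=60.083): mol = 0.95485; Si = 0.95485, O = 1.90970.
ΣO = 2.96718; factor = 8/ΣO = 2.69616.
Na apfu = 0.21782 × 2.69616 = 0.587.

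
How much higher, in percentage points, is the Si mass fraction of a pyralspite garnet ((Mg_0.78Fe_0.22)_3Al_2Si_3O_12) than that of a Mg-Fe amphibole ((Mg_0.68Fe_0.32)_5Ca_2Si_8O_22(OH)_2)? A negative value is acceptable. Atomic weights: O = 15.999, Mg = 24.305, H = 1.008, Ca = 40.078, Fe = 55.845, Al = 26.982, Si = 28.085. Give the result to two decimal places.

-6.17 percentage points

First mineral: 84.255 g Si in 423.938 g formula = 19.87 wt% Si.
Second mineral: 224.680 g Si in 862.817 g formula = 26.04 wt% Si.
19.87% − 26.04% gives a difference of -6.17 percentage points.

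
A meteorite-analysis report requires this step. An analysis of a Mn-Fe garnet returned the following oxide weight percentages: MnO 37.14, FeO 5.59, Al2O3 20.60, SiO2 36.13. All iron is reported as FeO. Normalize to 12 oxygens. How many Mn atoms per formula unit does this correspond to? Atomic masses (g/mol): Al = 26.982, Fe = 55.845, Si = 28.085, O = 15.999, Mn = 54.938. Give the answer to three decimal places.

2.607 Mn apfu

37.14 wt% MnO ÷ 70.937 g/mol = 0.52356 mol, giving 0.52356 Mn and 0.52356 O.
5.59 wt% FeO ÷ 71.844 g/mol = 0.07781 mol, giving 0.07781 Fe and 0.07781 O.
20.60 wt% Al2O3 ÷ 101.961 g/mol = 0.20204 mol, giving 0.40408 Al and 0.60612 O.
36.13 wt% SiO2 ÷ 60.083 g/mol = 0.60133 mol, giving 0.60133 Si and 1.20266 O.
Oxygen sums to 2.41015; scaling by 12/2.41015 = 4.97894 puts the formula on 12 O.
Mn: 0.52356 × 4.97894 = 2.607 atoms per formula unit.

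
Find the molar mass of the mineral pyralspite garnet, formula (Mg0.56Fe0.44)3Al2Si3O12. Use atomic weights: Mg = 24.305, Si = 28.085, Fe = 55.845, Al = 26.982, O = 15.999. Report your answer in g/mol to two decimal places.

444.75 g/mol

Mg: 1.68 × 24.305 = 40.8324
Fe: 1.32 × 55.845 = 73.7154
Al: 2 × 26.982 = 53.9640
Si: 3 × 28.085 = 84.2550
O: 12 × 15.999 = 191.9880
Summing the contributions gives the formula mass.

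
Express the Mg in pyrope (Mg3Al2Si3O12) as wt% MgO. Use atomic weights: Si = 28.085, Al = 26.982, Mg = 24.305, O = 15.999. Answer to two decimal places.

Formula mass = 403.122 g/mol.
3 Mg → 3.0000 mol MgO per formula unit; M(MgO) = 40.304, so MgO mass = 120.912 g.
120.912/403.122 × 100 = 29.99 wt%.

29.99 wt%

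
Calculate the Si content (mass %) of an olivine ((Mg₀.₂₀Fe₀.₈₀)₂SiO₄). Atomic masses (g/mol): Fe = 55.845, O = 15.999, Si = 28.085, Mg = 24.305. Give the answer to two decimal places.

M((Mg₀.₂₀Fe₀.₈₀)₂SiO₄) = 191.155 g/mol.
Si contributes 1 × 28.085 = 28.085 g per mole.
28.085/191.155 = 0.1469 → 14.69%.

14.69 mass %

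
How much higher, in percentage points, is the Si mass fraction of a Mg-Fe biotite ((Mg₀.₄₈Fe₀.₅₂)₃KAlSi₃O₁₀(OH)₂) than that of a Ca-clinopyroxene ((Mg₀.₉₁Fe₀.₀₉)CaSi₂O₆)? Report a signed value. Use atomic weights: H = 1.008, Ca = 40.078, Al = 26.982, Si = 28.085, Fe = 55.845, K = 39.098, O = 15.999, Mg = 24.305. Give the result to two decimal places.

Si in (Mg₀.₄₈Fe₀.₅₂)₃KAlSi₃O₁₀(OH)₂: molar mass 466.456 g/mol; 3×28.085 = 84.255 g → 18.06 wt%.
Si in (Mg₀.₉₁Fe₀.₀₉)CaSi₂O₆: molar mass 219.386 g/mol; 2×28.085 = 56.170 g → 25.60 wt%.
Difference = 18.06 − 25.60 = -7.54 percentage points.

-7.54 percentage points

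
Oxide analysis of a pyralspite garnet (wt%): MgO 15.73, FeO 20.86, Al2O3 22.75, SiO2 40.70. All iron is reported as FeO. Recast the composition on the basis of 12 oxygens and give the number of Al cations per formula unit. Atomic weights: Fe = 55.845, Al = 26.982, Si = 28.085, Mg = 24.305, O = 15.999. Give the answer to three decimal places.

1.980 Al apfu

MgO: 15.73/40.304 = 0.39028 mol → 0.39028 mol Mg, 0.39028 mol O.
FeO: 20.86/71.844 = 0.29035 mol → 0.29035 mol Fe, 0.29035 mol O.
Al2O3: 22.75/101.961 = 0.22312 mol → 0.44624 mol Al, 0.66936 mol O.
SiO2: 40.70/60.083 = 0.67740 mol → 0.67740 mol Si, 1.35480 mol O.
Total oxygen = 2.70479 mol. Normalization factor = 12/2.70479 = 4.43657.
Al per 12 O = 0.44624 × 4.43657 = 1.980.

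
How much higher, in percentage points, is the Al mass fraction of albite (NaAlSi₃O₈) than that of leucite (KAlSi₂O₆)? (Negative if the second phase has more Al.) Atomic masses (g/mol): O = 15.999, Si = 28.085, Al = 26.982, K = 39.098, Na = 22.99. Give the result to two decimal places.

First mineral: 26.982 g Al in 262.219 g formula = 10.29 wt% Al.
Second mineral: 26.982 g Al in 218.244 g formula = 12.36 wt% Al.
10.29% − 12.36% gives a difference of -2.07 percentage points.

-2.07 percentage points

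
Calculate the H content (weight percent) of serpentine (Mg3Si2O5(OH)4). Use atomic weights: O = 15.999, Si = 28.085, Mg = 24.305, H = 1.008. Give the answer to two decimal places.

1.46 weight percent

M(Mg3Si2O5(OH)4) = 277.108 g/mol.
H contributes 4 × 1.008 = 4.032 g per mole.
4.032/277.108 = 0.0146 → 1.46%.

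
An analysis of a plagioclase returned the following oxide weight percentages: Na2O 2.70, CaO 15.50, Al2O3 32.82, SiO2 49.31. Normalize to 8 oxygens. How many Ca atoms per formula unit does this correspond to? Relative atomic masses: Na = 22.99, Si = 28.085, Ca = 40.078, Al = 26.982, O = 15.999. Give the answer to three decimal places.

0.755 Ca apfu

Na2O (M=61.979): mol = 0.04356; Na = 0.08712, O = 0.04356.
CaO (M=56.077): mol = 0.27641; Ca = 0.27641, O = 0.27641.
Al2O3 (M=101.961): mol = 0.32189; Al = 0.64378, O = 0.96567.
SiO2 (M=60.083): mol = 0.82070; Si = 0.82070, O = 1.64140.
ΣO = 2.92704; factor = 8/ΣO = 2.73314.
Ca apfu = 0.27641 × 2.73314 = 0.755.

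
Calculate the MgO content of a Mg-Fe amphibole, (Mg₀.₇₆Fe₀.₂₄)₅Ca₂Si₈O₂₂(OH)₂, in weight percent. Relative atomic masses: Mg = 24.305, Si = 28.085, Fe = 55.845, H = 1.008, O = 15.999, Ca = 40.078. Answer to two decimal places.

18.01 wt%

M((Mg₀.₇₆Fe₀.₂₄)₅Ca₂Si₈O₂₂(OH)₂) = 850.201 g/mol; M(MgO) = 40.304 g/mol.
Moles MgO per formula unit = 3.80 Mg ÷ 1 = 3.8000.
MgO fraction = (3.8000 × 40.304) / 850.201 = 153.155/850.201 = 0.1801.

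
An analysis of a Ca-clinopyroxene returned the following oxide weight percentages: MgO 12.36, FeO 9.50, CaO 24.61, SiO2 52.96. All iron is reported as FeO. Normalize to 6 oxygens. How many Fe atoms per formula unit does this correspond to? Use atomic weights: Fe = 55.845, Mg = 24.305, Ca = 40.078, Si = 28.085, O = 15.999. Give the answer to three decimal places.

12.36 wt% MgO ÷ 40.304 g/mol = 0.30667 mol, giving 0.30667 Mg and 0.30667 O.
9.50 wt% FeO ÷ 71.844 g/mol = 0.13223 mol, giving 0.13223 Fe and 0.13223 O.
24.61 wt% CaO ÷ 56.077 g/mol = 0.43886 mol, giving 0.43886 Ca and 0.43886 O.
52.96 wt% SiO2 ÷ 60.083 g/mol = 0.88145 mol, giving 0.88145 Si and 1.76290 O.
Oxygen sums to 2.64066; scaling by 6/2.64066 = 2.27216 puts the formula on 6 O.
Fe: 0.13223 × 2.27216 = 0.300 atoms per formula unit.

0.300 Fe apfu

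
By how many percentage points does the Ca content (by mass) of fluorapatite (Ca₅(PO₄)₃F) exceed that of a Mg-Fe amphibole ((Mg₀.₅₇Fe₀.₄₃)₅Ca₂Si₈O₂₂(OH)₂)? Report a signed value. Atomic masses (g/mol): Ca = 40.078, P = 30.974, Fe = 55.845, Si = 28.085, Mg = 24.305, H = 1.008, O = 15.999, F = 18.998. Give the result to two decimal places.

30.63 percentage points

First mineral: 200.390 g Ca in 504.298 g formula = 39.74 wt% Ca.
Second mineral: 80.156 g Ca in 880.164 g formula = 9.11 wt% Ca.
39.74% − 9.11% gives a difference of 30.63 percentage points.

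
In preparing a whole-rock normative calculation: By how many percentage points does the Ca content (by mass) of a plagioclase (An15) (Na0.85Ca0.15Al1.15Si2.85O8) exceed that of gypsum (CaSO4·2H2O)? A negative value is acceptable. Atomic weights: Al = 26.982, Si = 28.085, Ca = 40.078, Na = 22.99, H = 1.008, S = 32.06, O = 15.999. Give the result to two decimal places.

-21.01 percentage points

M(Na0.85Ca0.15Al1.15Si2.85O8) = 264.617 g/mol, so wt% Ca = 6.012/264.617 × 100 = 2.27%.
M(CaSO4·2H2O) = 172.164 g/mol, so wt% Ca = 40.078/172.164 × 100 = 23.28%.
2.27 − 23.28 = -21.01 pp.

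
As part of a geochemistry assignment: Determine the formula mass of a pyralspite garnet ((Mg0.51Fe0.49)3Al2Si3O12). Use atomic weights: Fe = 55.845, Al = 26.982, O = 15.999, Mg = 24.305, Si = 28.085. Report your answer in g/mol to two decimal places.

449.49 g/mol

M = 1.53(24.305) + 1.47(55.845) + 2(26.982) + 3(28.085) + 12(15.999)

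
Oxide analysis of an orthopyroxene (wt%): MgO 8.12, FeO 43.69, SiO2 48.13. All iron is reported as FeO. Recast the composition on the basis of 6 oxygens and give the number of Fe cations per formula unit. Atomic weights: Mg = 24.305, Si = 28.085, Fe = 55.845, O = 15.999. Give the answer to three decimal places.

1.513 Fe apfu

MgO (M=40.304): mol = 0.20147; Mg = 0.20147, O = 0.20147.
FeO (M=71.844): mol = 0.60812; Fe = 0.60812, O = 0.60812.
SiO2 (M=60.083): mol = 0.80106; Si = 0.80106, O = 1.60212.
ΣO = 2.41171; factor = 6/ΣO = 2.48786.
Fe apfu = 0.60812 × 2.48786 = 1.513.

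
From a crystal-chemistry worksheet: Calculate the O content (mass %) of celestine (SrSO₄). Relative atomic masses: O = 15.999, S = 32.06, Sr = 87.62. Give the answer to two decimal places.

34.84 mass %

Formula mass = 1×87.62 + 1×32.06 + 4×15.999 = 183.676 g/mol, of which 63.996 g is O.
So O makes up 63.996/183.676 = 0.3484 of the mass, i.e. 34.84%.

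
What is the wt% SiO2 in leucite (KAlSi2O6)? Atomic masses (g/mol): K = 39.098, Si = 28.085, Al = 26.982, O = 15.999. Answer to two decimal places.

M(KAlSi2O6) = 218.244 g/mol; M(SiO2) = 60.083 g/mol.
Moles SiO2 per formula unit = 2 Si ÷ 1 = 2.0000.
SiO2 fraction = (2.0000 × 60.083) / 218.244 = 120.166/218.244 = 0.5506.

55.06 wt%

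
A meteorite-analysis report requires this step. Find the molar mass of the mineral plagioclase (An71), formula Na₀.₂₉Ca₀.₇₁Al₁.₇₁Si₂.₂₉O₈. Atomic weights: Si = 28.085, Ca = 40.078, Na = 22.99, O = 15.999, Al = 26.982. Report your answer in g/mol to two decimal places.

273.57 g/mol

The formula mass is the sum 0.29×22.99 + 0.71×40.078 + 1.71×26.982 + 2.29×28.085 + 8×15.999.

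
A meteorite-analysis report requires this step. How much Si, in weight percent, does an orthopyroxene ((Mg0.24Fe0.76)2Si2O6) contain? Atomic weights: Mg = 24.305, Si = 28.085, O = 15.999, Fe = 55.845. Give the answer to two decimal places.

22.58 weight percent

M((Mg0.24Fe0.76)2Si2O6) = 248.715 g/mol.
Si contributes 2 × 28.085 = 56.170 g per mole.
56.170/248.715 = 0.2258 → 22.58%.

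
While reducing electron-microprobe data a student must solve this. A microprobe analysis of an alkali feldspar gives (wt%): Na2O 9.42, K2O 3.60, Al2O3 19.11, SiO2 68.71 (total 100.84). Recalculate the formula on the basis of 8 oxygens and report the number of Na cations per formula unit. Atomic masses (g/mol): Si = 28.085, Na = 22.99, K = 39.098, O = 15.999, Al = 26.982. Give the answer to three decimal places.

0.800 Na apfu

Na2O: 9.42/61.979 = 0.15199 mol → 0.30398 mol Na, 0.15199 mol O.
K2O: 3.60/94.195 = 0.03822 mol → 0.07644 mol K, 0.03822 mol O.
Al2O3: 19.11/101.961 = 0.18742 mol → 0.37484 mol Al, 0.56226 mol O.
SiO2: 68.71/60.083 = 1.14358 mol → 1.14358 mol Si, 2.28716 mol O.
Total oxygen = 3.03963 mol. Normalization factor = 8/3.03963 = 2.63190.
Na per 8 O = 0.30398 × 2.63190 = 0.800.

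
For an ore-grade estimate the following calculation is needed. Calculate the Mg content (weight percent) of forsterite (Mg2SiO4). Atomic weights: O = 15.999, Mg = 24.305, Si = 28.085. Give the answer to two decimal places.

Molar mass of Mg2SiO4: 2·24.305 + 1·28.085 + 4·15.999 = 140.691 g/mol.
Mass of Mg per formula unit: 2 × 24.305 = 48.610 g.
Weight fraction Mg = 48.610 / 140.691 = 0.3455.

34.55 weight percent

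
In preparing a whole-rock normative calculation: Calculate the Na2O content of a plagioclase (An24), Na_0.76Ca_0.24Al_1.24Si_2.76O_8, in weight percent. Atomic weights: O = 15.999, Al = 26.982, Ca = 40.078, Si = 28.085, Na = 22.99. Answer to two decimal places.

Formula mass = 266.055 g/mol.
0.76 Na → 0.3800 mol Na2O per formula unit; M(Na2O) = 61.979, so Na2O mass = 23.552 g.
23.552/266.055 × 100 = 8.85 wt%.

8.85 wt%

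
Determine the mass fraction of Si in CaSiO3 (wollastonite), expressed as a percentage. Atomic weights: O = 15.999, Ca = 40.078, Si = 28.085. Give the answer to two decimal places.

M(CaSiO3) = 116.160 g/mol.
Si contributes 1 × 28.085 = 28.085 g per mole.
28.085/116.160 = 0.2418 → 24.18%.

24.18 weight percent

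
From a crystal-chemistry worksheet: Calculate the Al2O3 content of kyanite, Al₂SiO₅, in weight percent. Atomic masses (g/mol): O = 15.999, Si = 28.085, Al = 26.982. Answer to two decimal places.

62.92 wt%

M(Al₂SiO₅) = 162.044 g/mol; M(Al2O3) = 101.961 g/mol.
Moles Al2O3 per formula unit = 2 Al ÷ 2 = 1.0000.
Al2O3 fraction = (1.0000 × 101.961) / 162.044 = 101.961/162.044 = 0.6292.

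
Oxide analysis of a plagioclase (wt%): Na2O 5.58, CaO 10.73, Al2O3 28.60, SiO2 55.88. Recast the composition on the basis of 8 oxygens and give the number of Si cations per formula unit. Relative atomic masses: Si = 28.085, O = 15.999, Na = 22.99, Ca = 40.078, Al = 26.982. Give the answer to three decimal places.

Na2O: 5.58/61.979 = 0.09003 mol → 0.18006 mol Na, 0.09003 mol O.
CaO: 10.73/56.077 = 0.19134 mol → 0.19134 mol Ca, 0.19134 mol O.
Al2O3: 28.60/101.961 = 0.28050 mol → 0.56100 mol Al, 0.84150 mol O.
SiO2: 55.88/60.083 = 0.93005 mol → 0.93005 mol Si, 1.86010 mol O.
Total oxygen = 2.98297 mol. Normalization factor = 8/2.98297 = 2.68189.
Si per 8 O = 0.93005 × 2.68189 = 2.494.

2.494 Si apfu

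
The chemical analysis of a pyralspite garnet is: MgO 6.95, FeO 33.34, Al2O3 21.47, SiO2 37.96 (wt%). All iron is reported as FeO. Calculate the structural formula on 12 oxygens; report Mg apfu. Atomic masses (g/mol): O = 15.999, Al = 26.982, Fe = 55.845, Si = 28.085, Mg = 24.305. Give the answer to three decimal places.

0.817 Mg apfu

MgO (M=40.304): mol = 0.17244; Mg = 0.17244, O = 0.17244.
FeO (M=71.844): mol = 0.46406; Fe = 0.46406, O = 0.46406.
Al2O3 (M=101.961): mol = 0.21057; Al = 0.42114, O = 0.63171.
SiO2 (M=60.083): mol = 0.63179; Si = 0.63179, O = 1.26358.
ΣO = 2.53179; factor = 12/ΣO = 4.73973.
Mg apfu = 0.17244 × 4.73973 = 0.817.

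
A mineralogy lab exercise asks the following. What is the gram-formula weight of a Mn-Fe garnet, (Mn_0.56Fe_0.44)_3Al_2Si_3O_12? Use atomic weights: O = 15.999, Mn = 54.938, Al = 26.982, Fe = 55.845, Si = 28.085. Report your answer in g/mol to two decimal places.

Mn: 1.68 × 54.938 = 92.2958
Fe: 1.32 × 55.845 = 73.7154
Al: 2 × 26.982 = 53.9640
Si: 3 × 28.085 = 84.2550
O: 12 × 15.999 = 191.9880
Summing the contributions gives the formula mass.

496.22 g/mol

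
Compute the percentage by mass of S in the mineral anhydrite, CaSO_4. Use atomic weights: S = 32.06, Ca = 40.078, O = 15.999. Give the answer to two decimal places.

23.55 weight percent

Molar mass of CaSO_4: 1*40.078 + 1*32.06 + 4*15.999 = 136.134 g/mol.
Mass of S per formula unit: 1 × 32.06 = 32.060 g.
Weight fraction S = 32.060 / 136.134 = 0.2355.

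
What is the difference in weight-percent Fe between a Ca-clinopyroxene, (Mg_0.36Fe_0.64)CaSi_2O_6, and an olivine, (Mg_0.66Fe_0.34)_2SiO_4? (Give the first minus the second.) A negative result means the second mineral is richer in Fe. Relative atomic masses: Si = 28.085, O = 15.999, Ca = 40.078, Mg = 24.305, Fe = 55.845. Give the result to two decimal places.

-8.32 percentage points

M((Mg_0.36Fe_0.64)CaSi_2O_6) = 236.733 g/mol, so wt% Fe = 35.741/236.733 × 100 = 15.10%.
M((Mg_0.66Fe_0.34)_2SiO_4) = 162.138 g/mol, so wt% Fe = 37.975/162.138 × 100 = 23.42%.
15.10 − 23.42 = -8.32 pp.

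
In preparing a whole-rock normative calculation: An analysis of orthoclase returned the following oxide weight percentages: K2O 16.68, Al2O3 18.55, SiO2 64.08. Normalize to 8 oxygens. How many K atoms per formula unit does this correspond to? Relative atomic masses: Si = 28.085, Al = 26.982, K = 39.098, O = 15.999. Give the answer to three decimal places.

K2O: 16.68/94.195 = 0.17708 mol → 0.35416 mol K, 0.17708 mol O.
Al2O3: 18.55/101.961 = 0.18193 mol → 0.36386 mol Al, 0.54579 mol O.
SiO2: 64.08/60.083 = 1.06652 mol → 1.06652 mol Si, 2.13304 mol O.
Total oxygen = 2.85591 mol. Normalization factor = 8/2.85591 = 2.80121.
K per 8 O = 0.35416 × 2.80121 = 0.992.

0.992 K apfu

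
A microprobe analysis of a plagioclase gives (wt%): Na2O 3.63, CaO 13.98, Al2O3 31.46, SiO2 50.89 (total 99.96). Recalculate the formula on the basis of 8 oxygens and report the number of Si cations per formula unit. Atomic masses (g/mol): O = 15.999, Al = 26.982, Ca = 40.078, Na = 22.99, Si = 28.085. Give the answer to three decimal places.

Na2O: 3.63/61.979 = 0.05857 mol → 0.11714 mol Na, 0.05857 mol O.
CaO: 13.98/56.077 = 0.24930 mol → 0.24930 mol Ca, 0.24930 mol O.
Al2O3: 31.46/101.961 = 0.30855 mol → 0.61710 mol Al, 0.92565 mol O.
SiO2: 50.89/60.083 = 0.84699 mol → 0.84699 mol Si, 1.69398 mol O.
Total oxygen = 2.92750 mol. Normalization factor = 8/2.92750 = 2.73271.
Si per 8 O = 0.84699 × 2.73271 = 2.315.

2.315 Si apfu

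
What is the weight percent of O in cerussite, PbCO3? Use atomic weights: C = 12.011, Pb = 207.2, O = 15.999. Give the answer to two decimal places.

17.96 mass %

Formula mass = 1*207.2 + 1*12.011 + 3*15.999 = 267.208 g/mol, of which 47.997 g is O.
So O makes up 47.997/267.208 = 0.1796 of the mass, i.e. 17.96%.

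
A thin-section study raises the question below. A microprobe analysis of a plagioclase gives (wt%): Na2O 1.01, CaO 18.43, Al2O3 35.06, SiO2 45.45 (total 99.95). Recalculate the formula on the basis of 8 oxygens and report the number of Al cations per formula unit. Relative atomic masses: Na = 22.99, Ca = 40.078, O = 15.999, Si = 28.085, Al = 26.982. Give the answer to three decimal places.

1.904 Al apfu

1.01 wt% Na2O ÷ 61.979 g/mol = 0.01630 mol, giving 0.03260 Na and 0.01630 O.
18.43 wt% CaO ÷ 56.077 g/mol = 0.32866 mol, giving 0.32866 Ca and 0.32866 O.
35.06 wt% Al2O3 ÷ 101.961 g/mol = 0.34386 mol, giving 0.68772 Al and 1.03158 O.
45.45 wt% SiO2 ÷ 60.083 g/mol = 0.75645 mol, giving 0.75645 Si and 1.51290 O.
Oxygen sums to 2.88944; scaling by 8/2.88944 = 2.76870 puts the formula on 8 O.
Al: 0.68772 × 2.76870 = 1.904 atoms per formula unit.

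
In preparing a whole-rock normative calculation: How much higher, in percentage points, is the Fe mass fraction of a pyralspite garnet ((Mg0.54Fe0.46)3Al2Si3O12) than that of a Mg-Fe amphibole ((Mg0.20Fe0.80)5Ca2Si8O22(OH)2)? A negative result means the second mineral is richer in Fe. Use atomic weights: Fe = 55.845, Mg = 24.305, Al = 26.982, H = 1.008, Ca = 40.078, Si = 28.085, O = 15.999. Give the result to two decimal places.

First mineral: 77.066 g Fe in 446.647 g formula = 17.25 wt% Fe.
Second mineral: 223.380 g Fe in 938.513 g formula = 23.80 wt% Fe.
17.25% − 23.80% gives a difference of -6.55 percentage points.

-6.55 percentage points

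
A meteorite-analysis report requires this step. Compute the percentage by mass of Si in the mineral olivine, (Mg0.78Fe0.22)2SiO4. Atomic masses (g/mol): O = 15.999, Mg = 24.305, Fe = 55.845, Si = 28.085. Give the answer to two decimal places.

18.17 mass %

M((Mg0.78Fe0.22)2SiO4) = 154.569 g/mol.
Si contributes 1 × 28.085 = 28.085 g per mole.
28.085/154.569 = 0.1817 → 18.17%.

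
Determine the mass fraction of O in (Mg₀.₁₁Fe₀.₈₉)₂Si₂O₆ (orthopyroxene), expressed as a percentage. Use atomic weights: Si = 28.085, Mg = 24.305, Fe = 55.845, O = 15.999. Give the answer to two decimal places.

37.36 weight percent

Molar mass of (Mg₀.₁₁Fe₀.₈₉)₂Si₂O₆: 0.22*24.305 + 1.78*55.845 + 2*28.085 + 6*15.999 = 256.915 g/mol.
Mass of O per formula unit: 6 × 15.999 = 95.994 g.
Weight fraction O = 95.994 / 256.915 = 0.3736.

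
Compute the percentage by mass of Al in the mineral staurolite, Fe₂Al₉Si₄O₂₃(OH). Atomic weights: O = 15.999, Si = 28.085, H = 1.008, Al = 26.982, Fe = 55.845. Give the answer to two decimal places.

Formula mass = 2·55.845 + 9·26.982 + 4·28.085 + 24·15.999 + 1·1.008 = 851.852 g/mol, of which 242.838 g is Al.
So Al makes up 242.838/851.852 = 0.2851 of the mass, i.e. 28.51%.

28.51 wt%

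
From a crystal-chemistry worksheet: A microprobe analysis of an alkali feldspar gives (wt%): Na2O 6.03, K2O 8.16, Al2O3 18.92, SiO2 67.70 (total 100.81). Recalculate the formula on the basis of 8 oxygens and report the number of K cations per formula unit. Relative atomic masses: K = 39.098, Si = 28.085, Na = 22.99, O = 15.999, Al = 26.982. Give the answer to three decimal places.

6.03 wt% Na2O ÷ 61.979 g/mol = 0.09729 mol, giving 0.19458 Na and 0.09729 O.
8.16 wt% K2O ÷ 94.195 g/mol = 0.08663 mol, giving 0.17326 K and 0.08663 O.
18.92 wt% Al2O3 ÷ 101.961 g/mol = 0.18556 mol, giving 0.37112 Al and 0.55668 O.
67.70 wt% SiO2 ÷ 60.083 g/mol = 1.12677 mol, giving 1.12677 Si and 2.25354 O.
Oxygen sums to 2.99414; scaling by 8/2.99414 = 2.67189 puts the formula on 8 O.
K: 0.17326 × 2.67189 = 0.463 atoms per formula unit.

0.463 K apfu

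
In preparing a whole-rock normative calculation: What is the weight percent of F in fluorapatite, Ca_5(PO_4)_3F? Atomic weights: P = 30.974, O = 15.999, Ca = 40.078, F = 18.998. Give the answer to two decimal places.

3.77 mass %

Molar mass of Ca_5(PO_4)_3F: 5×40.078 + 3×30.974 + 12×15.999 + 1×18.998 = 504.298 g/mol.
Mass of F per formula unit: 1 × 18.998 = 18.998 g.
Weight fraction F = 18.998 / 504.298 = 0.0377.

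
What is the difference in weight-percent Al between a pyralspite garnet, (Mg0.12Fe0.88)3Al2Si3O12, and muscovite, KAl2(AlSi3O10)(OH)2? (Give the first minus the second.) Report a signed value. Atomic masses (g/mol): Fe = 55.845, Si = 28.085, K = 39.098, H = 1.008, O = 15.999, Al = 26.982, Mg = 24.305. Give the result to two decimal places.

-9.23 percentage points

First mineral: 53.964 g Al in 486.388 g formula = 11.09 wt% Al.
Second mineral: 80.946 g Al in 398.303 g formula = 20.32 wt% Al.
11.09% − 20.32% gives a difference of -9.23 percentage points.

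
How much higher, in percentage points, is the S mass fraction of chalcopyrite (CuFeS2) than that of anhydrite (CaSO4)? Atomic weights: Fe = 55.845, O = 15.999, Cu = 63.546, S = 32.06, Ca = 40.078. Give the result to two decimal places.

11.39 percentage points

M(CuFeS2) = 183.511 g/mol, so wt% S = 64.120/183.511 × 100 = 34.94%.
M(CaSO4) = 136.134 g/mol, so wt% S = 32.060/136.134 × 100 = 23.55%.
34.94 − 23.55 = 11.39 pp.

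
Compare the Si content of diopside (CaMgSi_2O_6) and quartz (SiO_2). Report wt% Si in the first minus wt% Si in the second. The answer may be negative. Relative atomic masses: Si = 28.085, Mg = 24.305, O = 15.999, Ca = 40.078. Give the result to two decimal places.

Si in CaMgSi_2O_6: molar mass 216.547 g/mol; 2×28.085 = 56.170 g → 25.94 wt%.
Si in SiO_2: molar mass 60.083 g/mol; 1×28.085 = 28.085 g → 46.74 wt%.
Difference = 25.94 − 46.74 = -20.80 percentage points.

-20.80 percentage points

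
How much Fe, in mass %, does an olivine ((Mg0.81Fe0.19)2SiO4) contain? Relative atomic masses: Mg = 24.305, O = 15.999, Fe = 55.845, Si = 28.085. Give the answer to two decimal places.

Formula mass = 1.62·24.305 + 0.38·55.845 + 1·28.085 + 4·15.999 = 152.676 g/mol, of which 21.221 g is Fe.
So Fe makes up 21.221/152.676 = 0.1390 of the mass, i.e. 13.90%.

13.90 mass %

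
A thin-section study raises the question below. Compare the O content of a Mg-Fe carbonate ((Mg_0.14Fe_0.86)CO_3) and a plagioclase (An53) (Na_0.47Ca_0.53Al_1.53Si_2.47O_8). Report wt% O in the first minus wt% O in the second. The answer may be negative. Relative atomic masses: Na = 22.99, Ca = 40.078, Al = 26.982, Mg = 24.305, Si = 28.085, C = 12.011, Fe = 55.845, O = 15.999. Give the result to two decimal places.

-4.21 percentage points

O in (Mg_0.14Fe_0.86)CO_3: molar mass 111.437 g/mol; 3×15.999 = 47.997 g → 43.07 wt%.
O in Na_0.47Ca_0.53Al_1.53Si_2.47O_8: molar mass 270.691 g/mol; 8×15.999 = 127.992 g → 47.28 wt%.
Difference = 43.07 − 47.28 = -4.21 percentage points.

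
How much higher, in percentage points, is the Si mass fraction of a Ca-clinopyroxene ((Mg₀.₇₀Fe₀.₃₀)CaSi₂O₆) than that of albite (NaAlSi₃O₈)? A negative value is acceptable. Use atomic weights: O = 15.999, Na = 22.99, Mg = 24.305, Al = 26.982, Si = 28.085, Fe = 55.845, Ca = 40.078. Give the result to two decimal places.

First mineral: 56.170 g Si in 226.009 g formula = 24.85 wt% Si.
Second mineral: 84.255 g Si in 262.219 g formula = 32.13 wt% Si.
24.85% − 32.13% gives a difference of -7.28 percentage points.

-7.28 percentage points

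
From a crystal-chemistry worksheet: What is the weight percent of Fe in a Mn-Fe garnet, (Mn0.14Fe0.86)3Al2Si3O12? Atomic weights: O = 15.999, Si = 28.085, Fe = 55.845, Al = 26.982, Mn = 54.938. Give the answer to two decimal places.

Molar mass of (Mn0.14Fe0.86)3Al2Si3O12: 0.42×54.938 + 2.58×55.845 + 2×26.982 + 3×28.085 + 12×15.999 = 497.361 g/mol.
Mass of Fe per formula unit: 2.58 × 55.845 = 144.080 g.
Weight fraction Fe = 144.080 / 497.361 = 0.2897.

28.97 mass %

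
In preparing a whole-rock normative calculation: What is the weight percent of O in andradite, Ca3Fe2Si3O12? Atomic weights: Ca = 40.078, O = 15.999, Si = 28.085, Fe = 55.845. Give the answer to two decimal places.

37.78 mass %

M(Ca3Fe2Si3O12) = 508.167 g/mol.
O contributes 12 × 15.999 = 191.988 g per mole.
191.988/508.167 = 0.3778 → 37.78%.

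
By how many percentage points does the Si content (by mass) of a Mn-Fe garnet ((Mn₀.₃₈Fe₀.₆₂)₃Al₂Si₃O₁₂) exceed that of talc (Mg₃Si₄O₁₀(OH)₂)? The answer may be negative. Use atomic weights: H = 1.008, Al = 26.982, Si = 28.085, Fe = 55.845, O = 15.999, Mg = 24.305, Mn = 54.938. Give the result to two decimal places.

-12.66 percentage points

First mineral: 84.255 g Si in 496.708 g formula = 16.96 wt% Si.
Second mineral: 112.340 g Si in 379.259 g formula = 29.62 wt% Si.
16.96% − 29.62% gives a difference of -12.66 percentage points.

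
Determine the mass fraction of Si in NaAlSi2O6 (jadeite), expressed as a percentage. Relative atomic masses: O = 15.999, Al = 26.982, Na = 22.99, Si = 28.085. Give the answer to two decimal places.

Formula mass = 1×22.99 + 1×26.982 + 2×28.085 + 6×15.999 = 202.136 g/mol, of which 56.170 g is Si.
So Si makes up 56.170/202.136 = 0.2779 of the mass, i.e. 27.79%.

27.79 wt%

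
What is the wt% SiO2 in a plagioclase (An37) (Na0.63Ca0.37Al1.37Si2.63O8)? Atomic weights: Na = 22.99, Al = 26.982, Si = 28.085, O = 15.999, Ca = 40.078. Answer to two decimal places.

Molar mass of Na0.63Ca0.37Al1.37Si2.63O8 = 0.63·22.99 + 0.37·40.078 + 1.37·26.982 + 2.63·28.085 + 8·15.999 = 268.133 g/mol.
Each formula unit contains 2.63 Si, equivalent to 2.63/1 = 2.6300 mol SiO2.
M(SiO2) = 1×28.085 + 2×15.999 = 60.083 g/mol.
Mass of SiO2 per formula unit = 2.6300 × 60.083 = 158.018 g.
SiO2 wt% = 158.018 / 268.133 × 100 = 58.93%.

58.93 wt%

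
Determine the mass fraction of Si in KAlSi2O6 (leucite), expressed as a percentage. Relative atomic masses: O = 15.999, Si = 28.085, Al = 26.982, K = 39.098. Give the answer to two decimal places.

25.74 mass %

Molar mass of KAlSi2O6: 1*39.098 + 1*26.982 + 2*28.085 + 6*15.999 = 218.244 g/mol.
Mass of Si per formula unit: 2 × 28.085 = 56.170 g.
Weight fraction Si = 56.170 / 218.244 = 0.2574.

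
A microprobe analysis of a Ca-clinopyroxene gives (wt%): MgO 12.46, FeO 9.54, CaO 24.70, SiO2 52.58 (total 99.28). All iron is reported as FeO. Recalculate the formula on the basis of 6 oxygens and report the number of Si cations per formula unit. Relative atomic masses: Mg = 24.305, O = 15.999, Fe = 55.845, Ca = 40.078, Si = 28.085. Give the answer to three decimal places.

1.994 Si apfu

12.46 wt% MgO ÷ 40.304 g/mol = 0.30915 mol, giving 0.30915 Mg and 0.30915 O.
9.54 wt% FeO ÷ 71.844 g/mol = 0.13279 mol, giving 0.13279 Fe and 0.13279 O.
24.70 wt% CaO ÷ 56.077 g/mol = 0.44047 mol, giving 0.44047 Ca and 0.44047 O.
52.58 wt% SiO2 ÷ 60.083 g/mol = 0.87512 mol, giving 0.87512 Si and 1.75024 O.
Oxygen sums to 2.63265; scaling by 6/2.63265 = 2.27907 puts the formula on 6 O.
Si: 0.87512 × 2.27907 = 1.994 atoms per formula unit.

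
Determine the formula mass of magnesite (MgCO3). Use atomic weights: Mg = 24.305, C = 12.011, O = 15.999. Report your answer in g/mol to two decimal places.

84.31 g/mol

M = 1·24.305 + 1·12.011 + 3·15.999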